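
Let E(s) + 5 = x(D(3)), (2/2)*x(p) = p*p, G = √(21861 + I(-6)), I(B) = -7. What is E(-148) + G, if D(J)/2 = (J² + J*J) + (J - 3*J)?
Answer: 571 + 7*√446 ≈ 718.83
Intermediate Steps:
G = 7*√446 (G = √(21861 - 7) = √21854 = 7*√446 ≈ 147.83)
D(J) = -4*J + 4*J² (D(J) = 2*((J² + J*J) + (J - 3*J)) = 2*((J² + J²) - 2*J) = 2*(2*J² - 2*J) = 2*(-2*J + 2*J²) = -4*J + 4*J²)
x(p) = p² (x(p) = p*p = p²)
E(s) = 571 (E(s) = -5 + (4*3*(-1 + 3))² = -5 + (4*3*2)² = -5 + 24² = -5 + 576 = 571)
E(-148) + G = 571 + 7*√446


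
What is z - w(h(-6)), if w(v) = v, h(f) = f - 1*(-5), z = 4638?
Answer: 4639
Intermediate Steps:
h(f) = 5 + f (h(f) = f + 5 = 5 + f)
z - w(h(-6)) = 4638 - (5 - 6) = 4638 - 1*(-1) = 4638 + 1 = 4639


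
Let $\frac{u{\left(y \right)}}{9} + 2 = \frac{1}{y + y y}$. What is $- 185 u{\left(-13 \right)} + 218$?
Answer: $\frac{183941}{52} \approx 3537.3$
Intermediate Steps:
$u{\left(y \right)} = -18 + \frac{9}{y + y^{2}}$ ($u{\left(y \right)} = -18 + \frac{9}{y + y y} = -18 + \frac{9}{y + y^{2}}$)
$- 185 u{\left(-13 \right)} + 218 = - 185 \frac{9 \left(1 - -26 - 2 \left(-13\right)^{2}\right)}{\left(-13\right) \left(1 - 13\right)} + 218 = - 185 \cdot 9 \left(- \frac{1}{13}\right) \frac{1}{-12} \left(1 + 26 - 338\right) + 218 = - 185 \cdot 9 \left(- \frac{1}{13}\right) \left(- \frac{1}{12}\right) \left(1 + 26 - 338\right) + 218 = - 185 \cdot 9 \left(- \frac{1}{13}\right) \left(- \frac{1}{12}\right) \left(-311\right) + 218 = \left(-185\right) \left(- \frac{933}{52}\right) + 218 = \frac{172605}{52} + 218 = \frac{183941}{52}$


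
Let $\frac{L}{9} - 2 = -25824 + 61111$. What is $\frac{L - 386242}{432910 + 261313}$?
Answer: $- \frac{68641}{694223} \approx -0.098875$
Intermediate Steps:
$L = 317601$ ($L = 18 + 9 \left(-25824 + 61111\right) = 18 + 9 \cdot 35287 = 18 + 317583 = 317601$)
$\frac{L - 386242}{432910 + 261313} = \frac{317601 - 386242}{432910 + 261313} = - \frac{68641}{694223}$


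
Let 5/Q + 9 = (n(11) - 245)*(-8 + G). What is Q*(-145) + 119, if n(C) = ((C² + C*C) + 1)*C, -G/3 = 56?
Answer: 50853828/427337 ≈ 119.00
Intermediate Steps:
G = -168 (G = -3*56 = -168)
n(C) = C*(1 + 2*C²) (n(C) = ((C² + C²) + 1)*C = (2*C² + 1)*C = (1 + 2*C²)*C = C*(1 + 2*C²))
Q = -5/427337 (Q = 5/(-9 + ((11 + 2*11³) - 245)*(-8 - 168)) = 5/(-9 + ((11 + 2*1331) - 245)*(-176)) = 5/(-9 + ((11 + 2662) - 245)*(-176)) = 5/(-9 + (2673 - 245)*(-176)) = 5/(-9 + 2428*(-176)) = 5/(-9 - 427328) = 5/(-427337) = 5*(-1/427337) = -5/427337 ≈ -1.1700e-5)
Q*(-145) + 119 = -5/427337*(-145) + 119 = 725/427337 + 119 = 50853828/427337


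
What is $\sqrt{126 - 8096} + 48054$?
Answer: $48054 + i \sqrt{7970} \approx 48054.0 + 89.275 i$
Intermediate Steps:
$\sqrt{126 - 8096} + 48054 = \sqrt{-7970} + 48054 = i \sqrt{7970} + 48054 = 48054 + i \sqrt{7970}$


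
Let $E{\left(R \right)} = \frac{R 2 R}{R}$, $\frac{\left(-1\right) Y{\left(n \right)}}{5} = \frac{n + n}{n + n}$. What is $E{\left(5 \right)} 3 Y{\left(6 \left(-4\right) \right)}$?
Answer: $-150$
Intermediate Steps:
$Y{\left(n \right)} = -5$ ($Y{\left(n \right)} = - 5 \frac{n + n}{n + n} = - 5 \frac{2 n}{2 n} = - 5 \cdot 2 n \frac{1}{2 n} = \left(-5\right) 1 = -5$)
$E{\left(R \right)} = 2 R$ ($E{\left(R \right)} = \frac{2 R R}{R} = \frac{2 R^{2}}{R} = 2 R$)
$E{\left(5 \right)} 3 Y{\left(6 \left(-4\right) \right)} = 2 \cdot 5 \cdot 3 \left(-5\right) = 10 \cdot 3 \left(-5\right) = 30 \left(-5\right) = -150$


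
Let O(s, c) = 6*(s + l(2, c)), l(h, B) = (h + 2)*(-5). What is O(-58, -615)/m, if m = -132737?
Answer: 468/132737 ≈ 0.0035258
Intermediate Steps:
l(h, B) = -10 - 5*h (l(h, B) = (2 + h)*(-5) = -10 - 5*h)
O(s, c) = -120 + 6*s (O(s, c) = 6*(s + (-10 - 5*2)) = 6*(s + (-10 - 10)) = 6*(s - 20) = 6*(-20 + s) = -120 + 6*s)
O(-58, -615)/m = (-120 + 6*(-58))/(-132737) = (-120 - 348)*(-1/132737) = -468*(-1/132737) = 468/132737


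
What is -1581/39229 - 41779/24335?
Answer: -1677422026/954637715 ≈ -1.7571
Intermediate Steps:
-1581/39229 - 41779/24335 = -1677422026/954637715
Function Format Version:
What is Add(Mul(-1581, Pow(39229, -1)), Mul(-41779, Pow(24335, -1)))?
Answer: Rational(-1677422026, 954637715) ≈ -1.7571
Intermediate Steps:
Add(Mul(-1581, Pow(39229, -1)), Mul(-41779, Pow(24335, -1))) = Add(Mul(-1581, Rational(1, 39229)), Mul(-41779, Rational(1, 24335))) = Add(Rational(-1581, 39229), Rational(-41779, 24335)) = Rational(-1677422026, 954637715)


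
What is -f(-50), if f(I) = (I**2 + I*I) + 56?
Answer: -5056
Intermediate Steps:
f(I) = 56 + 2*I**2 (f(I) = (I**2 + I**2) + 56 = 2*I**2 + 56 = 56 + 2*I**2)
-f(-50) = -(56 + 2*(-50)**2) = -(56 + 2*2500) = -(56 + 5000) = -1*5056 = -5056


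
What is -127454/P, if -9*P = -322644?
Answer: -191181/53774 ≈ -3.5553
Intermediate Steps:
P = 107548/3 (P = -⅑*(-322644) = 107548/3 ≈ 35849.)
-127454/P = -127454/107548/3 = -127454*3/107548 = -191181/53774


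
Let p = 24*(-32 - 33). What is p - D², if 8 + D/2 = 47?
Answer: -7644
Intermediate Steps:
D = 78 (D = -16 + 2*47 = -16 + 94 = 78)
p = -1560 (p = 24*(-65) = -1560)
p - D² = -1560 - 1*78² = -1560 - 1*6084 = -1560 - 6084 = -7644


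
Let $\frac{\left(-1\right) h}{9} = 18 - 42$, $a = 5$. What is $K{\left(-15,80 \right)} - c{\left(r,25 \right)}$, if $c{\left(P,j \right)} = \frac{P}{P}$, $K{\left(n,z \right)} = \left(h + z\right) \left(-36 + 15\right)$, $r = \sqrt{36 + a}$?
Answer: $-6217$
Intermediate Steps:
$h = 216$ ($h = - 9 \left(18 - 42\right) = \left(-9\right) \left(-24\right) = 216$)
$r = \sqrt{41}$ ($r = \sqrt{36 + 5} = \sqrt{41} \approx 6.4031$)
$K{\left(n,z \right)} = -4536 - 21 z$ ($K{\left(n,z \right)} = \left(216 + z\right) \left(-36 + 15\right) = \left(216 + z\right) \left(-21\right) = -4536 - 21 z$)
$c{\left(P,j \right)} = 1$
$K{\left(-15,80 \right)} - c{\left(r,25 \right)} = \left(-4536 - 1680\right) - 1 = -6216 - 1 = -6217$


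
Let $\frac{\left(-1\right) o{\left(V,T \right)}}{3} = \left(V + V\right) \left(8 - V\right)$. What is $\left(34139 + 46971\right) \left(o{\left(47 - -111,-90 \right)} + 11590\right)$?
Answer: $12473906900$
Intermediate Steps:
$o{\left(V,T \right)} = - 6 V \left(8 - V\right)$ ($o{\left(V,T \right)} = - 3 \left(V + V\right) \left(8 - V\right) = - 3 \cdot 2 V \left(8 - V\right) = - 6 V \left(8 - V\right)$)
$\left(34139 + 46971\right) \left(o{\left(47 - -111,-90 \right)} + 11590\right) = \left(34139 + 46971\right) \left(6 \left(47 - -111\right) \left(-8 + \left(47 - -111\right)\right) + 11590\right) = 81110 \left(6 \left(47 + 111\right) \left(-8 + \left(47 + 111\right)\right) + 11590\right) = 81110 \left(6 \cdot 158 \left(-8 + 158\right) + 11590\right) = 81110 \left(6 \cdot 158 \cdot 150 + 11590\right) = 81110 \left(142200 + 11590\right) = 81110 \cdot 153790 = 12473906900$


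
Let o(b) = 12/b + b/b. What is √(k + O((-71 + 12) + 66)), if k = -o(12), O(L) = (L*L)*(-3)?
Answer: I*√149 ≈ 12.207*I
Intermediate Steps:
o(b) = 1 + 12/b (o(b) = 12/b + 1 = 1 + 12/b)
O(L) = -3*L² (O(L) = L²*(-3) = -3*L²)
k = -2 (k = -(12 + 12)/12 = -24/12 = -1*2 = -2)
√(k + O((-71 + 12) + 66)) = √(-2 - 3*((-71 + 12) + 66)²) = √(-2 - 3*(-59 + 66)²) = √(-2 - 3*7²) = √(-2 - 3*49) = √(-2 - 147) = √(-149) = I*√149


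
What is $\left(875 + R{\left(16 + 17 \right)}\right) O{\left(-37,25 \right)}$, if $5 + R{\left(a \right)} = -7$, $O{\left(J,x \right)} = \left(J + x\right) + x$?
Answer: $11219$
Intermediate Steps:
$O{\left(J,x \right)} = J + 2 x$
$R{\left(a \right)} = -12$ ($R{\left(a \right)} = -5 - 7 = -12$)
$\left(875 + R{\left(16 + 17 \right)}\right) O{\left(-37,25 \right)} = \left(875 - 12\right) \left(-37 + 2 \cdot 25\right) = 863 \left(-37 + 50\right) = 863 \cdot 13 = 11219$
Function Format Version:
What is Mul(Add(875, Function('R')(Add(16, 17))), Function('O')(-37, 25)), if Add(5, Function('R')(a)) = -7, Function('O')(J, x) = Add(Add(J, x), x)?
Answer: 11219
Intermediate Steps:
Function('O')(J, x) = Add(J, Mul(2, x))
Function('R')(a) = -12 (Function('R')(a) = Add(-5, -7) = -12)
Mul(Add(875, Function('R')(Add(16, 17))), Function('O')(-37, 25)) = Mul(Add(875, -12), Add(-37, Mul(2, 25))) = Mul(863, Add(-37, 50)) = Mul(863, 13) = 11219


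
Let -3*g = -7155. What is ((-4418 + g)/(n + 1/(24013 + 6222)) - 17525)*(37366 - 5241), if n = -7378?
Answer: -125586499758223750/223073829 ≈ -5.6298e+8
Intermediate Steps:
g = 2385 (g = -⅓*(-7155) = 2385)
((-4418 + g)/(n + 1/(24013 + 6222)) - 17525)*(37366 - 5241) = ((-4418 + 2385)/(-7378 + 1/(24013 + 6222)) - 17525)*(37366 - 5241) = (-2033/(-7378 + 1/30235) - 17525)*32125 = (-2033/(-223073829/30235) - 17525)*32125 = (-2033*(-30235/223073829) - 17525)*32125 = (61467755/223073829 - 17525)*32125 = -3909307385470/223073829*32125 = -125586499758223750/223073829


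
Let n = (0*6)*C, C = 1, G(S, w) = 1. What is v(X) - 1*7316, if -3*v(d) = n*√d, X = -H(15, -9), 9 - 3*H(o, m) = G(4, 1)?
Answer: -7316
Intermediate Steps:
H(o, m) = 8/3 (H(o, m) = 3 - ⅓*1 = 3 - ⅓ = 8/3)
n = 0 (n = (0*6)*1 = 0*1 = 0)
X = -8/3 (X = -1*8/3 = -8/3 ≈ -2.6667)
v(d) = 0 (v(d) = -0*√d = -⅓*0 = 0)
v(X) - 1*7316 = 0 - 1*7316 = 0 - 7316 = -7316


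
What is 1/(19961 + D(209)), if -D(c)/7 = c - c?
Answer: 1/19961 ≈ 5.0098e-5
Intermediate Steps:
D(c) = 0 (D(c) = -7*(c - c) = -7*0 = 0)
1/(19961 + D(209)) = 1/(19961 + 0) = 1/19961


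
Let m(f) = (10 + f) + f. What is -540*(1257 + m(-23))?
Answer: -659340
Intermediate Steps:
m(f) = 10 + 2*f
-540*(1257 + m(-23)) = -540*(1257 + (10 + 2*(-23))) = -540*(1257 + (10 - 46)) = -540*(1257 - 36) = -540*1221 = -659340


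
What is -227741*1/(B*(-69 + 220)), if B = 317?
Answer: -227741/47867 ≈ -4.7578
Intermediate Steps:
-227741*1/(B*(-69 + 220)) = -227741*1/(317*(-69 + 220)) = -227741/(151*317) = -227741/47867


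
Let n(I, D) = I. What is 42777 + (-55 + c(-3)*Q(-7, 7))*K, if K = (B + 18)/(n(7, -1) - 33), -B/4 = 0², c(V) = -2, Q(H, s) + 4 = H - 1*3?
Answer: 556344/13 ≈ 42796.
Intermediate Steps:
Q(H, s) = -7 + H (Q(H, s) = -4 + (H - 1*3) = -4 + (H - 3) = -4 + (-3 + H) = -7 + H)
B = 0 (B = -4*0² = -4*0 = 0)
K = -9/13 (K = (0 + 18)/(7 - 33) = 18/(-26) = 18*(-1/26) = -9/13 ≈ -0.69231)
42777 + (-55 + c(-3)*Q(-7, 7))*K = 42777 + (-55 - 2*(-7 - 7))*(-9/13) = 42777 + (-55 - 2*(-14))*(-9/13) = 42777 + (-55 + 28)*(-9/13) = 42777 - 27*(-9/13) = 42777 + 243/13 = 556344/13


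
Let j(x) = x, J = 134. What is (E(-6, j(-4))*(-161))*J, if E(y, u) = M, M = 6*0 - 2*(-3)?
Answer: -129444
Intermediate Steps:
M = 6 (M = 0 + 6 = 6)
E(y, u) = 6
(E(-6, j(-4))*(-161))*J = (6*(-161))*134 = -966*134 = -129444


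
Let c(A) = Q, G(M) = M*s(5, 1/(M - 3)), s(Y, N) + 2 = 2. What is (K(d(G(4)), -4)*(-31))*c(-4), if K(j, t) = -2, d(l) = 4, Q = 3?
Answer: 186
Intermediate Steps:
s(Y, N) = 0 (s(Y, N) = -2 + 2 = 0)
G(M) = 0 (G(M) = M*0 = 0)
c(A) = 3
(K(d(G(4)), -4)*(-31))*c(-4) = -2*(-31)*3 = 62*3 = 186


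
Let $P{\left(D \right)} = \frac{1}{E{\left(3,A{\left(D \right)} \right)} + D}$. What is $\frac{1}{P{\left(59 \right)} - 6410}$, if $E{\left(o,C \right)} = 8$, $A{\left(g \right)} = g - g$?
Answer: $- \frac{67}{429469} \approx -0.00015601$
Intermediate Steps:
$A{\left(g \right)} = 0$
$P{\left(D \right)} = \frac{1}{8 + D}$
$\frac{1}{P{\left(59 \right)} - 6410} = \frac{1}{\frac{1}{8 + 59} - 6410} = \frac{1}{\frac{1}{67} - 6410} = \frac{1}{- \frac{429469}{67}} = - \frac{67}{429469}$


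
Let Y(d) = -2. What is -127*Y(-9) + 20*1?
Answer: 274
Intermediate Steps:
-127*Y(-9) + 20*1 = -127*(-2) + 20*1 = 254 + 20 = 274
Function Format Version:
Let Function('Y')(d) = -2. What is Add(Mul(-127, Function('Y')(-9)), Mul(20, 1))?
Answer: 274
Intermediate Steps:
Add(Mul(-127, Function('Y')(-9)), Mul(20, 1)) = Add(Mul(-127, -2), Mul(20, 1)) = Add(254, 20) = 274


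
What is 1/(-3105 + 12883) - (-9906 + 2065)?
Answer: 76669299/9778 ≈ 7841.0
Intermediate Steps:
1/(-3105 + 12883) - (-9906 + 2065) = 1/9778 - 1*(-7841) = 1/9778 + 7841 = 76669299/9778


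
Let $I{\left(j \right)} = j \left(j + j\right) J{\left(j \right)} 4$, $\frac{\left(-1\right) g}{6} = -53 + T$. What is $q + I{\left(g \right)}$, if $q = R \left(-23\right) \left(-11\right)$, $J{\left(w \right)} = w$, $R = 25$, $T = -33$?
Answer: $1099111093$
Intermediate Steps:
$g = 516$ ($g = - 6 \left(-53 - 33\right) = \left(-6\right) \left(-86\right) = 516$)
$I{\left(j \right)} = 8 j^{3}$ ($I{\left(j \right)} = j \left(j + j\right) j 4 = j 2 j j 4 = 2 j^{2} j 4 = 2 j^{3} \cdot 4 = 8 j^{3}$)
$q = 6325$ ($q = 25 \left(-23\right) \left(-11\right) = \left(-575\right) \left(-11\right) = 6325$)
$q + I{\left(g \right)} = 6325 + 8 \cdot 516^{3} = 6325 + 8 \cdot 137388096 = 6325 + 1099104768 = 1099111093$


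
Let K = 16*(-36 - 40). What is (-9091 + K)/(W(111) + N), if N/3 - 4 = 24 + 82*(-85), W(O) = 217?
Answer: 10307/20609 ≈ 0.50012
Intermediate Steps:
K = -1216 (K = 16*(-76) = -1216)
N = -20826 (N = 12 + 3*(24 + 82*(-85)) = 12 + 3*(24 - 6970) = 12 + 3*(-6946) = 12 - 20838 = -20826)
(-9091 + K)/(W(111) + N) = (-9091 - 1216)/(217 - 20826) = -10307/(-20609) = -10307*(-1/20609) = 10307/20609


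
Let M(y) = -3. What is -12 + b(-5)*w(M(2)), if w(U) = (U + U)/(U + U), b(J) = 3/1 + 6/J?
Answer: -51/5 ≈ -10.200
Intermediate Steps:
b(J) = 3 + 6/J (b(J) = 3*1 + 6/J = 3 + 6/J)
w(U) = 1 (w(U) = (2*U)/((2*U)) = (2*U)*(1/(2*U)) = 1)
-12 + b(-5)*w(M(2)) = -12 + (3 + 6/(-5))*1 = -12 + (3 + 6*(-⅕))*1 = -12 + (3 - 6/5)*1 = -12 + (9/5)*1 = -12 + 9/5 = -51/5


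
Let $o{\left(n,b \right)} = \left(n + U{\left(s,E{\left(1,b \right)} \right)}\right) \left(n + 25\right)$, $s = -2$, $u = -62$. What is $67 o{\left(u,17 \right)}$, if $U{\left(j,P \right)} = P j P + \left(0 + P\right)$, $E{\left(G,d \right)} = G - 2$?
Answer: $161135$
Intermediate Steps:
$E{\left(G,d \right)} = -2 + G$
$U{\left(j,P \right)} = P + j P^{2}$ ($U{\left(j,P \right)} = j P^{2} + P = P + j P^{2}$)
$o{\left(n,b \right)} = \left(-3 + n\right) \left(25 + n\right)$ ($o{\left(n,b \right)} = \left(n + \left(-2 + 1\right) \left(1 + \left(-2 + 1\right) \left(-2\right)\right)\right) \left(n + 25\right) = \left(n - \left(1 - -2\right)\right) \left(25 + n\right) = \left(n - \left(1 + 2\right)\right) \left(25 + n\right) = \left(n - 3\right) \left(25 + n\right) = \left(-3 + n\right) \left(25 + n\right)$)
$67 o{\left(u,17 \right)} = 67 \left(-75 + \left(-62\right)^{2} + 22 \left(-62\right)\right) = 67 \left(-75 + 3844 - 1364\right) = 67 \cdot 2405 = 161135$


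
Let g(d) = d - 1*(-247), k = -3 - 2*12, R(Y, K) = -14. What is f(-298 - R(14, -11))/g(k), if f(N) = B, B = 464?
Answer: 116/55 ≈ 2.1091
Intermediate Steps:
f(N) = 464
k = -27 (k = -3 - 24 = -27)
g(d) = 247 + d (g(d) = d + 247 = 247 + d)
f(-298 - R(14, -11))/g(k) = 464/(247 - 27) = 464/220 = 464*(1/220) = 116/55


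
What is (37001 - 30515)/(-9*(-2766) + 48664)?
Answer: 3243/36779 ≈ 0.088175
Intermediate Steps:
(37001 - 30515)/(-9*(-2766) + 48664) = 6486/(24894 + 48664) = 6486/73558 = 6486*(1/73558) = 3243/36779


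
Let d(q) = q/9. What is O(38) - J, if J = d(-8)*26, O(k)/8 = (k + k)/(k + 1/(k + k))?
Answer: 112976/2889 ≈ 39.106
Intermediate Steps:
d(q) = q/9 (d(q) = q*(1/9) = q/9)
O(k) = 16*k/(k + 1/(2*k)) (O(k) = 8*((k + k)/(k + 1/(k + k))) = 8*((2*k)/(k + 1/(2*k))) = 8*(2*k/(k + 1/(2*k))) = 16*k/(k + 1/(2*k)))
J = -208/9 (J = ((1/9)*(-8))*26 = -8/9*26 = -208/9 ≈ -23.111)
O(38) - J = 32*38**2/(1 + 2*38**2) - 1*(-208/9) = 32*1444/(1 + 2*1444) + 208/9 = 32*1444/(1 + 2888) + 208/9 = 32*1444/2889 + 208/9 = 32*1444*(1/2889) + 208/9 = 46208/2889 + 208/9 = 112976/2889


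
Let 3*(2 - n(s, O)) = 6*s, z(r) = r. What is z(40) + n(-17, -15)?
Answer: 76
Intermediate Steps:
n(s, O) = 2 - 2*s
z(40) + n(-17, -15) = 40 + (2 - 2*(-17)) = 40 + (2 + 34) = 40 + 36 = 76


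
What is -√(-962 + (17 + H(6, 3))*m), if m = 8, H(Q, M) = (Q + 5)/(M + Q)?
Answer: -I*√7346/3 ≈ -28.57*I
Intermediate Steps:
H(Q, M) = (5 + Q)/(M + Q)
-√(-962 + (17 + H(6, 3))*m) = -√(-962 + (17 + (5 + 6)/(3 + 6))*8) = -√(-962 + (17 + 11/9)*8) = -√(-962 + (164/9)*8) = -√(-962 + 1312/9) = -√(-7346/9) = -I*√7346/3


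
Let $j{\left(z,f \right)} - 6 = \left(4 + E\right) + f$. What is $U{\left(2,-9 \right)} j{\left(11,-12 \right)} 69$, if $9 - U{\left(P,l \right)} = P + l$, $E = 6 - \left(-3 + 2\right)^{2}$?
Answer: $3312$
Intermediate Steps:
$E = 5$ ($E = 6 - \left(-1\right)^{2} = 6 - 1 = 5$)
$U{\left(P,l \right)} = 9 - P - l$ ($U{\left(P,l \right)} = 9 - \left(P + l\right) = 9 - P - l$)
$j{\left(z,f \right)} = 15 + f$ ($j{\left(z,f \right)} = 6 + \left(\left(4 + 5\right) + f\right) = 6 + \left(9 + f\right) = 15 + f$)
$U{\left(2,-9 \right)} j{\left(11,-12 \right)} 69 = \left(9 - 2 - -9\right) \left(15 - 12\right) 69 = \left(9 - 2 + 9\right) 3 \cdot 69 = 16 \cdot 3 \cdot 69 = 48 \cdot 69 = 3312$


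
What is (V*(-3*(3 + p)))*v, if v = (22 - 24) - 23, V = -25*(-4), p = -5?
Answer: -15000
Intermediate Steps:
V = 100
v = -25 (v = -2 - 23 = -25)
(V*(-3*(3 + p)))*v = (100*(-3*(3 - 5)))*(-25) = (100*(-3*(-2)))*(-25) = (100*6)*(-25) = 600*(-25) = -15000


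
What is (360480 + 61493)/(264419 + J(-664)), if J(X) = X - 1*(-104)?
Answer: 421973/263859 ≈ 1.5992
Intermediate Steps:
J(X) = 104 + X (J(X) = X + 104 = 104 + X)
(360480 + 61493)/(264419 + J(-664)) = (360480 + 61493)/(264419 + (104 - 664)) = 421973/(264419 - 560) = 421973/263859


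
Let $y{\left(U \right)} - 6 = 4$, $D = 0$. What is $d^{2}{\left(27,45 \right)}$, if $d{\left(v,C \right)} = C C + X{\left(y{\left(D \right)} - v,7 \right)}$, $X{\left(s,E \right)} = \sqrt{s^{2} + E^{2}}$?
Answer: $4100963 + 52650 \sqrt{2} \approx 4.1754 \cdot 10^{6}$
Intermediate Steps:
$y{\left(U \right)} = 10$ ($y{\left(U \right)} = 6 + 4 = 10$)
$X{\left(s,E \right)} = \sqrt{E^{2} + s^{2}}$
$d{\left(v,C \right)} = C^{2} + \sqrt{49 + \left(10 - v\right)^{2}}$ ($d{\left(v,C \right)} = C C + \sqrt{7^{2} + \left(10 - v\right)^{2}} = C^{2} + \sqrt{49 + \left(10 - v\right)^{2}}$)
$d^{2}{\left(27,45 \right)} = \left(45^{2} + \sqrt{49 + \left(-10 + 27\right)^{2}}\right)^{2} = \left(2025 + \sqrt{49 + 17^{2}}\right)^{2} = \left(2025 + \sqrt{49 + 289}\right)^{2} = \left(2025 + \sqrt{338}\right)^{2} = \left(2025 + 13 \sqrt{2}\right)^{2}$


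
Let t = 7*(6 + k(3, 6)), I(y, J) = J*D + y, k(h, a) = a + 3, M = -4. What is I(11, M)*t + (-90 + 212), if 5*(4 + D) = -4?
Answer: 3293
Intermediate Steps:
D = -24/5 (D = -4 + (1/5)*(-4) = -4 - 4/5 = -24/5 ≈ -4.8000)
k(h, a) = 3 + a
I(y, J) = y - 24*J/5 (I(y, J) = J*(-24/5) + y = -24*J/5 + y = y - 24*J/5)
t = 105 (t = 7*(6 + (3 + 6)) = 7*(6 + 9) = 7*15 = 105)
I(11, M)*t + (-90 + 212) = (11 - 24/5*(-4))*105 + (-90 + 212) = (11 + 96/5)*105 + 122 = (151/5)*105 + 122 = 3171 + 122 = 3293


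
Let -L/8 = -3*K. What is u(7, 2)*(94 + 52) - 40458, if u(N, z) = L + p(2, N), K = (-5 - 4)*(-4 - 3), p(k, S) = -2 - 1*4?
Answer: 179418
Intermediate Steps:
p(k, S) = -6 (p(k, S) = -2 - 4 = -6)
K = 63 (K = -9*(-7) = 63)
L = 1512 (L = -(-24)*63 = -8*(-189) = 1512)
u(N, z) = 1506 (u(N, z) = 1512 - 6 = 1506)
u(7, 2)*(94 + 52) - 40458 = 1506*(94 + 52) - 40458 = 1506*146 - 40458 = 219876 - 40458 = 179418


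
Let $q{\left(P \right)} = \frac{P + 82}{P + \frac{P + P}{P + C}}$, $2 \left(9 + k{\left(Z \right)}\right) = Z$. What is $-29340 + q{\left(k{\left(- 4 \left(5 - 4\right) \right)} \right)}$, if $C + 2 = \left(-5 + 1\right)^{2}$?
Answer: $- \frac{1613913}{55} \approx -29344.0$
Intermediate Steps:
$k{\left(Z \right)} = -9 + \frac{Z}{2}$
$C = 14$ ($C = -2 + \left(-5 + 1\right)^{2} = -2 + \left(-4\right)^{2} = -2 + 16 = 14$)
$q{\left(P \right)} = \frac{82 + P}{P + \frac{2 P}{14 + P}}$ ($q{\left(P \right)} = \frac{P + 82}{P + \frac{P + P}{P + 14}} = \frac{82 + P}{P + \frac{2 P}{14 + P}}$)
$-29340 + q{\left(k{\left(- 4 \left(5 - 4\right) \right)} \right)} = -29340 + \frac{1148 + \left(-9 + \frac{\left(-4\right) \left(5 - 4\right)}{2}\right)^{2} + 96 \left(-9 + \frac{\left(-4\right) \left(5 - 4\right)}{2}\right)}{\left(-9 + \frac{\left(-4\right) \left(5 - 4\right)}{2}\right) \left(16 - \left(9 - \frac{\left(-4\right) \left(5 - 4\right)}{2}\right)\right)} = -29340 + \frac{1148 + \left(-9 + \frac{\left(-4\right) 1}{2}\right)^{2} + 96 \left(-9 + \frac{\left(-4\right) 1}{2}\right)}{\left(-9 + \frac{\left(-4\right) 1}{2}\right) \left(16 - \left(9 - \frac{\left(-4\right) 1}{2}\right)\right)} = -29340 + \frac{1148 + \left(-9 + \frac{1}{2} \left(-4\right)\right)^{2} + 96 \left(-9 + \frac{1}{2} \left(-4\right)\right)}{\left(-9 + \frac{1}{2} \left(-4\right)\right) \left(16 + \left(-9 + \frac{1}{2} \left(-4\right)\right)\right)} = -29340 + \frac{1148 + \left(-9 - 2\right)^{2} + 96 \left(-9 - 2\right)}{\left(-9 - 2\right) \left(16 - 11\right)} = -29340 + \frac{1148 + \left(-11\right)^{2} + 96 \left(-11\right)}{\left(-11\right) \left(16 - 11\right)} = -29340 - \frac{1148 + 121 - 1056}{11 \cdot 5} = -29340 - \frac{1}{55} \cdot 213 = -29340 - \frac{213}{55} = - \frac{1613913}{55}$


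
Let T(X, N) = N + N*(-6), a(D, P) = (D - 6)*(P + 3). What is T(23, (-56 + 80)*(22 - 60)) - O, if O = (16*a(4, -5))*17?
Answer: 3472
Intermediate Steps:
a(D, P) = (-6 + D)*(3 + P)
T(X, N) = -5*N (T(X, N) = N - 6*N = -5*N)
O = 1088 (O = (16*(-18 - 6*(-5) + 3*4 + 4*(-5)))*17 = (16*(-18 + 30 + 12 - 20))*17 = (16*4)*17 = 64*17 = 1088)
T(23, (-56 + 80)*(22 - 60)) - O = -5*(-56 + 80)*(22 - 60) - 1*1088 = -120*(-38) - 1088 = -5*(-912) - 1088 = 4560 - 1088 = 3472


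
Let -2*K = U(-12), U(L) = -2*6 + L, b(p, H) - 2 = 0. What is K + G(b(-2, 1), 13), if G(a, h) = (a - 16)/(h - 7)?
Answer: 29/3 ≈ 9.6667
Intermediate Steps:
b(p, H) = 2 (b(p, H) = 2 + 0 = 2)
U(L) = -12 + L
K = 12 (K = -(-12 - 12)/2 = -1/2*(-24) = 12)
G(a, h) = (-16 + a)/(-7 + h)
K + G(b(-2, 1), 13) = 12 + (-16 + 2)/(-7 + 13) = 12 - 14/6 = 12 + (1/6)*(-14) = 12 - 7/3 = 29/3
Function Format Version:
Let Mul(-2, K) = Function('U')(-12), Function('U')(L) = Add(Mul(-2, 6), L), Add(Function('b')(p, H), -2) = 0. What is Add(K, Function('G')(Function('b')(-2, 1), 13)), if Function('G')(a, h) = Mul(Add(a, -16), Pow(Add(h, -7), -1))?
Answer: Rational(29, 3) ≈ 9.6667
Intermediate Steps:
Function('b')(p, H) = 2 (Function('b')(p, H) = Add(2, 0) = 2)
Function('U')(L) = Add(-12, L)
K = 12 (K = Mul(Rational(-1, 2), Add(-12, -12)) = Mul(Rational(-1, 2), -24) = 12)
Function('G')(a, h) = Mul(Pow(Add(-7, h), -1), Add(-16, a)) (Function('G')(a, h) = Mul(Add(-16, a), Pow(Add(-7, h), -1)) = Mul(Pow(Add(-7, h), -1), Add(-16, a)))
Add(K, Function('G')(Function('b')(-2, 1), 13)) = Add(12, Mul(Pow(Add(-7, 13), -1), Add(-16, 2))) = Add(12, Mul(Pow(6, -1), -14)) = Add(12, Mul(Rational(1, 6), -14)) = Add(12, Rational(-7, 3)) = Rational(29, 3)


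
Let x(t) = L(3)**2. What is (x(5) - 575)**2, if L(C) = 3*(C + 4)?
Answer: 17956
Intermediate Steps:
L(C) = 12 + 3*C (L(C) = 3*(4 + C) = 12 + 3*C)
x(t) = 441 (x(t) = (12 + 3*3)**2 = (12 + 9)**2 = 21**2 = 441)
(x(5) - 575)**2 = (441 - 575)**2 = (-134)**2 = 17956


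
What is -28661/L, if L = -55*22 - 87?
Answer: 28661/1297 ≈ 22.098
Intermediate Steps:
L = -1297 (L = -1210 - 87 = -1297)
-28661/L = -28661/(-1297) = -28661*(-1/1297) = 28661/1297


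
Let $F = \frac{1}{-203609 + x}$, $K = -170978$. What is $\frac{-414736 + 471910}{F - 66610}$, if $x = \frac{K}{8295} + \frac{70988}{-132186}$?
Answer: $- \frac{236400694571510638}{275416277793564475} \approx -0.85834$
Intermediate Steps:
$x = - \frac{1288319076}{60915715}$ ($x = - \frac{170978}{8295} + \frac{70988}{-132186} = \left(-170978\right) \frac{1}{8295} + 70988 \left(- \frac{1}{132186}\right) = - \frac{170978}{8295} - \frac{35494}{66093} = - \frac{1288319076}{60915715} \approx -21.149$)
$F = - \frac{60915715}{12404276134511}$ ($F = \frac{1}{-203609 - \frac{1288319076}{60915715}} = \frac{1}{- \frac{12404276134511}{60915715}} = - \frac{60915715}{12404276134511} \approx -4.9109 \cdot 10^{-6}$)
$\frac{-414736 + 471910}{F - 66610} = \frac{-414736 + 471910}{- \frac{60915715}{12404276134511} - 66610} = \frac{57174}{- \frac{826248833380693425}{12404276134511}} = 57174 \left(- \frac{12404276134511}{826248833380693425}\right) = - \frac{236400694571510638}{275416277793564475}$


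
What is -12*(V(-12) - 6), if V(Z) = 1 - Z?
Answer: -84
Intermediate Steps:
-12*(V(-12) - 6) = -12*((1 - 1*(-12)) - 6) = -12*((1 + 12) - 6) = -12*(13 - 6) = -12*7 = -84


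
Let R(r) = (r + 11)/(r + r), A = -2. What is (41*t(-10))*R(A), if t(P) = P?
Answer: 1845/2 ≈ 922.50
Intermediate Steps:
R(r) = (11 + r)/(2*r) (R(r) = (11 + r)/((2*r)) = (11 + r)*(1/(2*r)) = (11 + r)/(2*r))
(41*t(-10))*R(A) = (41*(-10))*((½)*(11 - 2)/(-2)) = -205*(-1)*9/2 = -410*(-9/4) = 1845/2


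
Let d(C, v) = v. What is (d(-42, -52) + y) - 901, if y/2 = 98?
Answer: -757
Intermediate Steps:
y = 196 (y = 2*98 = 196)
(d(-42, -52) + y) - 901 = (-52 + 196) - 901 = 144 - 901 = -757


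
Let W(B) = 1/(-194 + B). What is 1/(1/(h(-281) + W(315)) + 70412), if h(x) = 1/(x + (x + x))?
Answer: 722/50939467 ≈ 1.4174e-5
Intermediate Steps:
h(x) = 1/(3*x) (h(x) = 1/(x + 2*x) = 1/(3*x))
1/(1/(h(-281) + W(315)) + 70412) = 1/(1/((1/3)/(-281) + 1/(-194 + 315)) + 70412) = 1/(1/((1/3)*(-1/281) + 1/121) + 70412) = 1/(1/(-1/843 + 1/121) + 70412) = 1/(1/(722/102003) + 70412) = 1/(102003/722 + 70412) = 1/(50939467/722) = 722/50939467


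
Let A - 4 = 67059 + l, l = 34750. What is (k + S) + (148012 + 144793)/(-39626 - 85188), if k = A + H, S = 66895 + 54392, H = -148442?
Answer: 9318070807/124814 ≈ 74656.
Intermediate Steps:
A = 101813 (A = 4 + (67059 + 34750) = 4 + 101809 = 101813)
S = 121287
k = -46629 (k = 101813 - 148442 = -46629)
(k + S) + (148012 + 144793)/(-39626 - 85188) = (-46629 + 121287) + (148012 + 144793)/(-39626 - 85188) = 74658 + 292805/(-124814) = 74658 + 292805*(-1/124814) = 74658 - 292805/124814 = 9318070807/124814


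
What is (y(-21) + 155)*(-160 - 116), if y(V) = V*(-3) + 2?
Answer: -60720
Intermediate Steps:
y(V) = 2 - 3*V (y(V) = -3*V + 2 = 2 - 3*V)
(y(-21) + 155)*(-160 - 116) = ((2 - 3*(-21)) + 155)*(-160 - 116) = ((2 + 63) + 155)*(-276) = (65 + 155)*(-276) = 220*(-276) = -60720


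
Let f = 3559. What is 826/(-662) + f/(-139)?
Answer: -1235436/46009 ≈ -26.852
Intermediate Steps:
826/(-662) + f/(-139) = 826/(-662) + 3559/(-139) = 826*(-1/662) + 3559*(-1/139) = -413/331 - 3559/139 = -1235436/46009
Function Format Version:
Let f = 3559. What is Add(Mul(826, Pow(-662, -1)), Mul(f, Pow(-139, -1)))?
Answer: Rational(-1235436, 46009) ≈ -26.852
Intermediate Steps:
Add(Mul(826, Pow(-662, -1)), Mul(f, Pow(-139, -1))) = Add(Mul(826, Pow(-662, -1)), Mul(3559, Pow(-139, -1))) = Add(Mul(826, Rational(-1, 662)), Mul(3559, Rational(-1, 139))) = Add(Rational(-413, 331), Rational(-3559, 139)) = Rational(-1235436, 46009)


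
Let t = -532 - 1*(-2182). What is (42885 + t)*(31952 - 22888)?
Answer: 403665240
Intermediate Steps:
t = 1650 (t = -532 + 2182 = 1650)
(42885 + t)*(31952 - 22888) = (42885 + 1650)*(31952 - 22888) = 44535*9064 = 403665240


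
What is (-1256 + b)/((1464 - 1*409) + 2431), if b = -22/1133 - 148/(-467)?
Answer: -30200273/83840043 ≈ -0.36021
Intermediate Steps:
b = 14310/48101 (b = -22*1/1133 - 148*(-1/467) = -2/103 + 148/467 = 14310/48101 ≈ 0.29750)
(-1256 + b)/((1464 - 1*409) + 2431) = (-1256 + 14310/48101)/((1464 - 1*409) + 2431) = -60400546/(48101*((1464 - 409) + 2431)) = -60400546/(48101*(1055 + 2431)) = -60400546/48101/3486 = -60400546/48101*1/3486 = -30200273/83840043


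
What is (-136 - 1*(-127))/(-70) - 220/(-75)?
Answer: 643/210 ≈ 3.0619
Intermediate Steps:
(-136 - 1*(-127))/(-70) - 220/(-75) = (-136 + 127)*(-1/70) - 220*(-1/75) = -9*(-1/70) + 44/15 = 9/70 + 44/15 = 643/210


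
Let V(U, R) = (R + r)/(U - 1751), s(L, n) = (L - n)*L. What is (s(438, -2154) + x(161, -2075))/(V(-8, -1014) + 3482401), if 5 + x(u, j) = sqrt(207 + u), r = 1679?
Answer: 1996976869/6125542694 + 3518*sqrt(23)/3062771347 ≈ 0.32601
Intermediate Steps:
x(u, j) = -5 + sqrt(207 + u)
s(L, n) = L*(L - n)
V(U, R) = (1679 + R)/(-1751 + U) (V(U, R) = (R + 1679)/(U - 1751) = (1679 + R)/(-1751 + U))
(s(438, -2154) + x(161, -2075))/(V(-8, -1014) + 3482401) = (438*(438 - 1*(-2154)) + (-5 + sqrt(207 + 161)))/((1679 - 1014)/(-1751 - 8) + 3482401) = (438*(438 + 2154) + (-5 + sqrt(368)))/(665/(-1759) + 3482401) = (438*2592 + (-5 + 4*sqrt(23)))/(-1/1759*665 + 3482401) = (1135296 + (-5 + 4*sqrt(23)))/(-665/1759 + 3482401) = (1135291 + 4*sqrt(23))/(6125542694/1759) = (1135291 + 4*sqrt(23))*(1759/6125542694) = 1996976869/6125542694 + 3518*sqrt(23)/3062771347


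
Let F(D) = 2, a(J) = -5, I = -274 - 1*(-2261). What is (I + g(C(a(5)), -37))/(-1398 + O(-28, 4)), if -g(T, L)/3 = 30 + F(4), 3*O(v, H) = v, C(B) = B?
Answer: -5673/4222 ≈ -1.3437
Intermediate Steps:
I = 1987 (I = -274 + 2261 = 1987)
O(v, H) = v/3
g(T, L) = -96 (g(T, L) = -3*(30 + 2) = -3*32 = -96)
(I + g(C(a(5)), -37))/(-1398 + O(-28, 4)) = (1987 - 96)/(-1398 + (1/3)*(-28)) = 1891/(-1398 - 28/3) = 1891/(-4222/3) = 1891*(-3/4222) = -5673/4222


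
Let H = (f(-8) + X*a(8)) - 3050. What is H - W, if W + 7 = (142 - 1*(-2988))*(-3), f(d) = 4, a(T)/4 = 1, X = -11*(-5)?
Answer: 6571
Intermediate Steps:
X = 55
a(T) = 4 (a(T) = 4*1 = 4)
H = -2826 (H = (4 + 55*4) - 3050 = (4 + 220) - 3050 = 224 - 3050 = -2826)
W = -9397 (W = -7 + (142 - 1*(-2988))*(-3) = -7 + (142 + 2988)*(-3) = -7 + 3130*(-3) = -7 - 9390 = -9397)
H - W = -2826 - 1*(-9397) = -2826 + 9397 = 6571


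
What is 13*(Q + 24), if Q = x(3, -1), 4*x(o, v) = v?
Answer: 1235/4 ≈ 308.75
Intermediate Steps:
x(o, v) = v/4
Q = -¼ (Q = (¼)*(-1) = -¼ ≈ -0.25000)
13*(Q + 24) = 13*(-¼ + 24) = 13*(95/4) = 1235/4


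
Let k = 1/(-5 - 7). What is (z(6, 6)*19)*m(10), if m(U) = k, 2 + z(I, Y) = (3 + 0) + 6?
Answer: -133/12 ≈ -11.083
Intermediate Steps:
z(I, Y) = 7 (z(I, Y) = -2 + ((3 + 0) + 6) = -2 + (3 + 6) = -2 + 9 = 7)
k = -1/12 (k = 1/(-12) = -1/12 ≈ -0.083333)
m(U) = -1/12
(z(6, 6)*19)*m(10) = (7*19)*(-1/12) = 133*(-1/12) = -133/12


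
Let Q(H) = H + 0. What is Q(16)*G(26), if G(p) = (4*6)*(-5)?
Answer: -1920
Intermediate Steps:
Q(H) = H
G(p) = -120 (G(p) = 24*(-5) = -120)
Q(16)*G(26) = 16*(-120) = -1920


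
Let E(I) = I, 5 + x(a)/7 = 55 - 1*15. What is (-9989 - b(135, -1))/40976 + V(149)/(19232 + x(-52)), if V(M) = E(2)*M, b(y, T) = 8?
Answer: -14038517/61391504 ≈ -0.22867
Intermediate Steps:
x(a) = 245 (x(a) = -35 + 7*(55 - 1*15) = -35 + 7*(55 - 15) = -35 + 7*40 = -35 + 280 = 245)
V(M) = 2*M
(-9989 - b(135, -1))/40976 + V(149)/(19232 + x(-52)) = (-9989 - 1*8)/40976 + (2*149)/(19232 + 245) = (-9989 - 8)*(1/40976) + 298/19477 = -9997*1/40976 + 298*(1/19477) = -769/3152 + 298/19477 = -14038517/61391504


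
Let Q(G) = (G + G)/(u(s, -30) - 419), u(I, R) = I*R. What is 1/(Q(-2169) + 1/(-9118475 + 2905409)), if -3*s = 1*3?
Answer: 2416882674/26952279919 ≈ 0.089673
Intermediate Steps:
s = -1 (s = -3/3 = -1/3*3 = -1)
Q(G) = -2*G/389 (Q(G) = (G + G)/(-1*(-30) - 419) = (2*G)/(30 - 419) = (2*G)/(-389) = (2*G)*(-1/389) = -2*G/389)
1/(Q(-2169) + 1/(-9118475 + 2905409)) = 1/(-2/389*(-2169) + 1/(-9118475 + 2905409)) = 1/(4338/389 + 1/(-6213066)) = 1/(4338/389 - 1/6213066) = 1/(26952279919/2416882674) = 2416882674/26952279919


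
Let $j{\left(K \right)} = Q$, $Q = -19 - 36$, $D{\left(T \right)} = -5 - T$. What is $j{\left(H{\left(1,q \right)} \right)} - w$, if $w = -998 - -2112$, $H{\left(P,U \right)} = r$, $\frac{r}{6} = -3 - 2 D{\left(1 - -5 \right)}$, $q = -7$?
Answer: $-1169$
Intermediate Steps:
$r = 114$ ($r = 6 \left(-3 - 2 \left(-5 - \left(1 - -5\right)\right)\right) = 6 \left(-3 - 2 \left(-5 - \left(1 + 5\right)\right)\right) = 6 \left(-3 - 2 \left(-5 - 6\right)\right) = 6 \left(-3 - -22\right) = 6 \left(-3 + 22\right) = 6 \cdot 19 = 114$)
$H{\left(P,U \right)} = 114$
$Q = -55$ ($Q = -19 - 36 = -55$)
$j{\left(K \right)} = -55$
$w = 1114$ ($w = -998 + 2112 = 1114$)
$j{\left(H{\left(1,q \right)} \right)} - w = -55 - 1114 = -1169$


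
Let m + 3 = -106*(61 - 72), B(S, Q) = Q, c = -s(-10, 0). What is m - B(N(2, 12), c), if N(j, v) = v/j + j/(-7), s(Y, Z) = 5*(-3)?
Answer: 1148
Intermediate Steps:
s(Y, Z) = -15
c = 15 (c = -1*(-15) = 15)
N(j, v) = -j/7 + v/j (N(j, v) = v/j + j*(-⅐) = v/j - j/7 = -j/7 + v/j)
m = 1163 (m = -3 - 106*(61 - 72) = -3 - 106*(-11) = -3 + 1166 = 1163)
m - B(N(2, 12), c) = 1163 - 1*15 = 1163 - 15 = 1148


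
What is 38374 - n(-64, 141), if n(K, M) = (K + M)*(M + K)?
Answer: 32445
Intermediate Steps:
n(K, M) = (K + M)² (n(K, M) = (K + M)*(K + M) = (K + M)²)
38374 - n(-64, 141) = 38374 - (-64 + 141)² = 38374 - 1*77² = 38374 - 1*5929 = 38374 - 5929 = 32445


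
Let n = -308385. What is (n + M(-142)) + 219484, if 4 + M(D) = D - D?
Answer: -88905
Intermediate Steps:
M(D) = -4 (M(D) = -4 + (D - D) = -4 + 0 = -4)
(n + M(-142)) + 219484 = (-308385 - 4) + 219484 = -308389 + 219484 = -88905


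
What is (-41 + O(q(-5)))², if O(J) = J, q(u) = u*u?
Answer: 256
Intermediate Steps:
q(u) = u²
(-41 + O(q(-5)))² = (-41 + (-5)²)² = (-41 + 25)² = (-16)² = 256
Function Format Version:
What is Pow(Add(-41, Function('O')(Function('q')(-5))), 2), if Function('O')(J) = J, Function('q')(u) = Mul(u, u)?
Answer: 256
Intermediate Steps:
Function('q')(u) = Pow(u, 2)
Pow(Add(-41, Function('O')(Function('q')(-5))), 2) = Pow(Add(-41, Pow(-5, 2)), 2) = Pow(Add(-41, 25), 2) = Pow(-16, 2) = 256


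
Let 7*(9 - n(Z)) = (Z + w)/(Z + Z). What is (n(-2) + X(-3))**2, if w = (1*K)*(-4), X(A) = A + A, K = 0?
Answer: 1681/196 ≈ 8.5765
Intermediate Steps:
X(A) = 2*A
w = 0 (w = (1*0)*(-4) = 0*(-4) = 0)
n(Z) = 125/14 (n(Z) = 9 - (Z + 0)/(7*(Z + Z)) = 9 - Z/(7*(2*Z)) = 9 - Z*1/(2*Z)/7 = 9 - 1/7*1/2 = 9 - 1/14 = 125/14)
(n(-2) + X(-3))**2 = (125/14 + 2*(-3))**2 = (125/14 - 6)**2 = (41/14)**2 = 1681/196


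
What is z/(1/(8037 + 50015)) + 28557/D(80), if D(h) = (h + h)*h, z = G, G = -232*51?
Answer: -8791952150643/12800 ≈ -6.8687e+8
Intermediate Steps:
G = -11832
z = -11832
D(h) = 2*h² (D(h) = (2*h)*h = 2*h²)
z/(1/(8037 + 50015)) + 28557/D(80) = -11832/(1/(8037 + 50015)) + 28557/((2*80²)) = -11832/(1/58052) + 28557/((2*6400)) = -11832/1/58052 + 28557/12800 = -11832*58052 + 28557*(1/12800) = -686871264 + 28557/12800 = -8791952150643/12800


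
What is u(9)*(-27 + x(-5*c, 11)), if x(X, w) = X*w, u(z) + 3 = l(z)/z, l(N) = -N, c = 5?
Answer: 1208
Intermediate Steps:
u(z) = -4 (u(z) = -3 + (-z)/z = -3 - 1 = -4)
u(9)*(-27 + x(-5*c, 11)) = -4*(-27 - 5*5*11) = -4*(-27 - 25*11) = -4*(-27 - 275) = -4*(-302) = 1208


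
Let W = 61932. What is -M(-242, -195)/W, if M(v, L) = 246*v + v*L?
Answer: 2057/10322 ≈ 0.19928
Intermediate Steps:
M(v, L) = 246*v + L*v
-M(-242, -195)/W = -(-242*(246 - 195))/61932 = -(-242*51)/61932 = -(-12342)/61932 = -1*(-2057/10322) = 2057/10322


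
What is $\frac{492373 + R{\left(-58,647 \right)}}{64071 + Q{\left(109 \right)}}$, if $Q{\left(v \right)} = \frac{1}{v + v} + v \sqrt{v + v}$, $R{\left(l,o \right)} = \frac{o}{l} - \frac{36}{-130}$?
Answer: $\frac{2825989277902841989}{367513510732707365} - \frac{4807679125311542 \sqrt{218}}{367513510732707365} \approx 7.4963$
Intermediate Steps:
$R{\left(l,o \right)} = \frac{18}{65} + \frac{o}{l}$ ($R{\left(l,o \right)} = \frac{o}{l} - - \frac{18}{65} = \frac{o}{l} + \frac{18}{65} = \frac{18}{65} + \frac{o}{l}$)
$Q{\left(v \right)} = \frac{1}{2 v} + \sqrt{2} v^{\frac{3}{2}}$ ($Q{\left(v \right)} = \frac{1}{2 v} + v \sqrt{2 v} = \frac{1}{2 v} + v \sqrt{2} \sqrt{v} = \frac{1}{2 v} + \sqrt{2} v^{\frac{3}{2}}$)
$\frac{492373 + R{\left(-58,647 \right)}}{64071 + Q{\left(109 \right)}} = \frac{492373 + \left(\frac{18}{65} + \frac{647}{-58}\right)}{64071 + \frac{\frac{1}{2} + \sqrt{2} \cdot 109^{\frac{5}{2}}}{109}} = \frac{492373 + \left(\frac{18}{65} + 647 \left(- \frac{1}{58}\right)\right)}{64071 + \frac{\frac{1}{2} + \sqrt{2} \cdot 11881 \sqrt{109}}{109}} = \frac{492373 + \left(\frac{18}{65} - \frac{647}{58}\right)}{64071 + \frac{\frac{1}{2} + 11881 \sqrt{218}}{109}} = \frac{492373 - \frac{41011}{3770}}{64071 + \left(\frac{1}{218} + 109 \sqrt{218}\right)} = \frac{1856205199}{3770 \left(\frac{13967479}{218} + 109 \sqrt{218}\right)}$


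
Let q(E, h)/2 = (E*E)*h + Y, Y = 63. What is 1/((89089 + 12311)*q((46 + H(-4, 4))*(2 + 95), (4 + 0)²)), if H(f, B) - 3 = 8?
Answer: 1/99193032853200 ≈ 1.0081e-14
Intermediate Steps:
H(f, B) = 11 (H(f, B) = 3 + 8 = 11)
q(E, h) = 126 + 2*h*E² (q(E, h) = 2*((E*E)*h + 63) = 2*(E²*h + 63) = 2*(h*E² + 63) = 2*(63 + h*E²) = 126 + 2*h*E²)
1/((89089 + 12311)*q((46 + H(-4, 4))*(2 + 95), (4 + 0)²)) = 1/((89089 + 12311)*(126 + 2*(4 + 0)²*((46 + 11)*(2 + 95))²)) = 1/(101400*(126 + 2*4²*(57*97)²)) = 1/(101400*(126 + 2*16*5529²)) = 1/(101400*(126 + 2*16*30569841)) = 1/(101400*(126 + 978234912)) = (1/101400)/978235038 = (1/101400)*(1/978235038) = 1/99193032853200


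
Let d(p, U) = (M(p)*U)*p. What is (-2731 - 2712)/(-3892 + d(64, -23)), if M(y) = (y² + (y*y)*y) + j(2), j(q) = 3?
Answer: 5443/391913588 ≈ 1.3888e-5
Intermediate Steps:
M(y) = 3 + y² + y³ (M(y) = (y² + (y*y)*y) + 3 = (y² + y²*y) + 3 = (y² + y³) + 3 = 3 + y² + y³)
d(p, U) = U*p*(3 + p² + p³) (d(p, U) = ((3 + p² + p³)*U)*p = (U*(3 + p² + p³))*p = U*p*(3 + p² + p³))
(-2731 - 2712)/(-3892 + d(64, -23)) = (-2731 - 2712)/(-3892 - 23*64*(3 + 64² + 64³)) = -5443/(-3892 - 23*64*(3 + 4096 + 262144)) = -5443/(-3892 - 23*64*266243) = -5443/(-3892 - 391909696) = -5443/(-391913588) = -5443*(-1/391913588) = 5443/391913588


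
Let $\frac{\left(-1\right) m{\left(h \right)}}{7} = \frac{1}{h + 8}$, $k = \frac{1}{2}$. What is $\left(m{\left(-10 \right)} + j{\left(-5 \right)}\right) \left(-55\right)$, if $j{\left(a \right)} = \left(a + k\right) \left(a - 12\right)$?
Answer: $-4400$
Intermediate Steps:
$k = \frac{1}{2} \approx 0.5$
$m{\left(h \right)} = - \frac{7}{8 + h}$ ($m{\left(h \right)} = - \frac{7}{h + 8} = - \frac{7}{8 + h}$)
$j{\left(a \right)} = \left(\frac{1}{2} + a\right) \left(-12 + a\right)$ ($j{\left(a \right)} = \left(a + \frac{1}{2}\right) \left(a - 12\right) = \left(\frac{1}{2} + a\right) \left(-12 + a\right)$)
$\left(m{\left(-10 \right)} + j{\left(-5 \right)}\right) \left(-55\right) = \left(- \frac{7}{8 - 10} - \left(- \frac{103}{2} - 25\right)\right) \left(-55\right) = \left(- \frac{7}{-2} + \left(-6 + 25 + \frac{115}{2}\right)\right) \left(-55\right) = \left(\left(-7\right) \left(- \frac{1}{2}\right) + \frac{153}{2}\right) \left(-55\right) = \left(\frac{7}{2} + \frac{153}{2}\right) \left(-55\right) = 80 \left(-55\right) = -4400$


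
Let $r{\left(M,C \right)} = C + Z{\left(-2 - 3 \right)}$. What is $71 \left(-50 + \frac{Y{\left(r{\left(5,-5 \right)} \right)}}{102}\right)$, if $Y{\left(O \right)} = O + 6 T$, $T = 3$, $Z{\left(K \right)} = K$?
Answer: $- \frac{180766}{51} \approx -3544.4$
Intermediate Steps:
$r{\left(M,C \right)} = -5 + C$ ($r{\left(M,C \right)} = C - 5 = -5 + C$)
$Y{\left(O \right)} = 18 + O$ ($Y{\left(O \right)} = O + 6 \cdot 3 = O + 18 = 18 + O$)
$71 \left(-50 + \frac{Y{\left(r{\left(5,-5 \right)} \right)}}{102}\right) = 71 \left(-50 + \frac{18 - 10}{102}\right) = 71 \left(-50 + \left(18 - 10\right) \frac{1}{102}\right) = 71 \left(-50 + 8 \cdot \frac{1}{102}\right) = 71 \left(-50 + \frac{4}{51}\right) = 71 \left(- \frac{2546}{51}\right) = - \frac{180766}{51}$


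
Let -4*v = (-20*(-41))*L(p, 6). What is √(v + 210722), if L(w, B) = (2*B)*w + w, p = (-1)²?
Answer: √208057 ≈ 456.13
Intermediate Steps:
p = 1
L(w, B) = w + 2*B*w (L(w, B) = 2*B*w + w = w + 2*B*w)
v = -2665 (v = -(-20*(-41))*1*(1 + 2*6)/4 = -205*1*(1 + 12) = -205*1*13 = -205*13 = -¼*10660 = -2665)
√(v + 210722) = √(-2665 + 210722) = √208057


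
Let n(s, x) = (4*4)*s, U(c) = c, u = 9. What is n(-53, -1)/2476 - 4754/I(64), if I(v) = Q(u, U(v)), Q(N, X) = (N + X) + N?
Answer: -1480055/25379 ≈ -58.318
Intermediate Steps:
Q(N, X) = X + 2*N
I(v) = 18 + v (I(v) = v + 2*9 = v + 18 = 18 + v)
n(s, x) = 16*s
n(-53, -1)/2476 - 4754/I(64) = (16*(-53))/2476 - 4754/(18 + 64) = -848*1/2476 - 4754/82 = -212/619 - 4754*1/82 = -212/619 - 2377/41 = -1480055/25379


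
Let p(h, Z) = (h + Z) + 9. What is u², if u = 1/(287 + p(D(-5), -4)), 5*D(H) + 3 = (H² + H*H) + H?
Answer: 25/2256004 ≈ 1.1082e-5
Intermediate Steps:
D(H) = -⅗ + H/5 + 2*H²/5 (D(H) = -⅗ + ((H² + H*H) + H)/5 = -⅗ + ((H² + H²) + H)/5 = -⅗ + (2*H² + H)/5 = -⅗ + (H + 2*H²)/5 = -⅗ + (H/5 + 2*H²/5) = -⅗ + H/5 + 2*H²/5)
p(h, Z) = 9 + Z + h (p(h, Z) = (Z + h) + 9 = 9 + Z + h)
u = 5/1502 (u = 1/(287 + (9 - 4 + (-⅗ + (⅕)*(-5) + (⅖)*(-5)²))) = 1/(287 + (9 - 4 + (-⅗ - 1 + (⅖)*25))) = 1/(287 + (9 - 4 + (-⅗ - 1 + 10))) = 1/(287 + (9 - 4 + 42/5)) = 1/(287 + 67/5) = 1/(1502/5) = 5/1502 ≈ 0.0033289)
u² = (5/1502)² = 25/2256004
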